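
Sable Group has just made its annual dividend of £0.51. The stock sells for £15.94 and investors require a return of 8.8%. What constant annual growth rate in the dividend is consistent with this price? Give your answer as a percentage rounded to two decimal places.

5.43%

P = D₀(1+g)/(r−g) ⇒ P(r−g) = D₀(1+g) ⇒ g(P+D₀) = P·r − D₀
g = (P·r − D₀)/(P + D₀) = (£15.94×0.088 − £0.51) / (£15.94 + £0.51) = 0.054269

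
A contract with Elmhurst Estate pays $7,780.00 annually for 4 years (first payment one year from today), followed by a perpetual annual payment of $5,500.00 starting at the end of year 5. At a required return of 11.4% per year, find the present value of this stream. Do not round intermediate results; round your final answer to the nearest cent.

$55259.20

PV of 4-year annuity: $7,780.00 × [1 − (1+0.114)^−4] / 0.114 = 23932.32533
Perpetuity value at year 4: $5,500.00 / 0.114 = 48245.61404
PV of perpetuity: 48245.61404 / (1+0.114)^4 = 31326.87505
Total PV = 23932.32533 + 31326.87505 = 55259.20038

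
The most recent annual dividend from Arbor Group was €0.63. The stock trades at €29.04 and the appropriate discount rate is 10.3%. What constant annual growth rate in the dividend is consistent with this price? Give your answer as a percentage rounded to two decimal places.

7.96%

P = D₀(1+g)/(r−g) ⇒ P(r−g) = D₀(1+g) ⇒ g(P+D₀) = P·r − D₀
g = (P·r − D₀)/(P + D₀) = (€29.04×0.103 − €0.63) / (€29.04 + €0.63) = 0.079579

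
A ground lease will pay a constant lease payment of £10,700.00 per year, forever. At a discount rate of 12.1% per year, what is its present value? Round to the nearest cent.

£88429.75

Level perpetuity: PV = C / r = £10,700.00 / 0.121 = £88,429.75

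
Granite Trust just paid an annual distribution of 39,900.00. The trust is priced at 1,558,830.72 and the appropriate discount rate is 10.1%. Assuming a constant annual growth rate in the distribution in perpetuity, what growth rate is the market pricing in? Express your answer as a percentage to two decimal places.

P = D₀(1+g)/(r−g) ⇒ P(r−g) = D₀(1+g) ⇒ g(P+D₀) = P·r − D₀
g = (P·r − D₀)/(P + D₀) = (1,558,830.72×0.101 − 39,900.00) / (1,558,830.72 + 39,900.00) = 0.073522

7.35%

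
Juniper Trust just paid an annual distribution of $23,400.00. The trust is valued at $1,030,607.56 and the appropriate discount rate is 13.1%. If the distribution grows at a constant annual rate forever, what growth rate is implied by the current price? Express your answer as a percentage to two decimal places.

P = D₀(1+g)/(r−g) ⇒ P(r−g) = D₀(1+g) ⇒ g(P+D₀) = P·r − D₀
g = (P·r − D₀)/(P + D₀) = ($1,030,607.56×0.131 − $23,400.00) / ($1,030,607.56 + $23,400.00) = 0.105891

10.59%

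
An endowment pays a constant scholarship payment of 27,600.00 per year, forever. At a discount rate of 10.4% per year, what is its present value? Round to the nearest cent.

Level perpetuity: PV = C / r = 27,600.00 / 0.104 = 265,384.62

265384.62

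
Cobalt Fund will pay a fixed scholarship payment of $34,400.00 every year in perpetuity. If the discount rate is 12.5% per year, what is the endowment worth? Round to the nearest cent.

Level perpetuity: PV = C / r = $34,400.00 / 0.125 = $275,200.00

$275200.00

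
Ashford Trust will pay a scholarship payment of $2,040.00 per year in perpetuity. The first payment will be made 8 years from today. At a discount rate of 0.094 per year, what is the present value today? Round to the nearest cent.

Value at end of year 7: C / r = $2,040.00 / 0.094 = $21,702.1277
Discount to today: PV = $21,702.1277 / (1 + 0.094)^7 = $21,702.1277 / 1.875518 = $11,571.27

$11571.27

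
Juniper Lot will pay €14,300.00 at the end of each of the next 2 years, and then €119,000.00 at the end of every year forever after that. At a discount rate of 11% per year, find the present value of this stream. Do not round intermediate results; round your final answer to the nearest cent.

€902516.99

PV of 2-year annuity: €14,300.00 × [1 − (1+0.11)^−2] / 0.11 = 24489.08368
Perpetuity value at year 2: €119,000.00 / 0.11 = 1081818.18182
PV of perpetuity: 1081818.18182 / (1+0.11)^2 = 878027.90505
Total PV = 24489.08368 + 878027.90505 = 902516.98873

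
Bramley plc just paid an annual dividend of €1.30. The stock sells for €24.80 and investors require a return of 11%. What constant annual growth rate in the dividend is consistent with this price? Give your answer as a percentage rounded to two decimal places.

5.47%

P = D₀(1+g)/(r−g) ⇒ P(r−g) = D₀(1+g) ⇒ g(P+D₀) = P·r − D₀
g = (P·r − D₀)/(P + D₀) = (€24.80×0.11 − €1.30) / (€24.80 + €1.30) = 0.054713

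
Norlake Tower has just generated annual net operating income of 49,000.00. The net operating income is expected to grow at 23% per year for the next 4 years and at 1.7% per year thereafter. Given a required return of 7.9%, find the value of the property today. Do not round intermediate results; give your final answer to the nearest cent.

D_1 = 60270.00000
D_2 = 74132.10000
D_3 = 91182.48300
D_4 = 112154.45409
Terminal value at year 4: TV = D_4×(1+g_2)/(r−g_2) = 114061.07981/0.062 = 1839694.83564
P_0 = D_1/(1+r)^1 + D_2/(1+r)^2 + D_3/(1+r)^3 + D_4/(1+r)^4 + TV/(1+r)^4
    = 55857.27525 + 63674.18773 + 72585.03328 + 82742.90170 + 1357250.50050 = 1632109.89847

1632109.90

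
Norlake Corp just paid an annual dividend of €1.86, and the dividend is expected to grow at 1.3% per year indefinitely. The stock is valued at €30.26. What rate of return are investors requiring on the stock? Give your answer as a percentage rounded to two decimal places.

D₁ = €1.86 × 1.013 = €1.8842
P = D₁/(r − g) ⇒ r = D₁/P + g = €1.8842/€30.26 + 0.013 = 0.062266 + 0.013 = 0.075266

7.53%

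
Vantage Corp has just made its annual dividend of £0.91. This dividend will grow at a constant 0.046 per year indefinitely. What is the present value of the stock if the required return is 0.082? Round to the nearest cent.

D₁ = D₀ × (1 + g) = £0.91 × 1.046 = £0.9519
Growing perpetuity: P = D₁ / (r − g) = £0.9519 / (0.082 − 0.046) = £26.44

£26.44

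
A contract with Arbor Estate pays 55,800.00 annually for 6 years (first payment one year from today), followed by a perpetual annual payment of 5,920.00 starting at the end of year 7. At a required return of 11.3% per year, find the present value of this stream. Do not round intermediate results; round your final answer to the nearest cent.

PV of 6-year annuity: 55,800.00 × [1 − (1+0.113)^−6] / 0.113 = 234037.83682
Perpetuity value at year 6: 5,920.00 / 0.113 = 52389.38053
PV of perpetuity: 52389.38053 / (1+0.113)^6 = 27559.55985
Total PV = 234037.83682 + 27559.55985 = 261597.39667

261597.40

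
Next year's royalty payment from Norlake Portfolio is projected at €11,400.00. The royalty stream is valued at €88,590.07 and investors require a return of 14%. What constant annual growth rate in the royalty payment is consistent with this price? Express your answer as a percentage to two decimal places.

P = D₁/(r−g) ⇒ g = r − D₁/P = 0.14 − €11,400.00/€88,590.07 = 0.011317

1.13%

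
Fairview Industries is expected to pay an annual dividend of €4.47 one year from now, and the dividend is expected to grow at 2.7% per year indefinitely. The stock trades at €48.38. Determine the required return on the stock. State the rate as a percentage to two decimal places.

P = D₁/(r − g) ⇒ r = D₁/P + g = €4.4700/€48.38 + 0.027 = 0.092394 + 0.027 = 0.119394

11.94%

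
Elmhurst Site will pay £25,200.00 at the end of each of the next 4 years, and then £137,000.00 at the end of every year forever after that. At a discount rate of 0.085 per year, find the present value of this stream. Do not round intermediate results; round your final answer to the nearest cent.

£1245553.00

PV of 4-year annuity: £25,200.00 × [1 − (1+0.085)^−4] / 0.085 = 82545.03572
Perpetuity value at year 4: £137,000.00 / 0.085 = 1611764.70588
PV of perpetuity: 1611764.70588 / (1+0.085)^4 = 1163007.96406
Total PV = 82545.03572 + 1163007.96406 = 1245552.99978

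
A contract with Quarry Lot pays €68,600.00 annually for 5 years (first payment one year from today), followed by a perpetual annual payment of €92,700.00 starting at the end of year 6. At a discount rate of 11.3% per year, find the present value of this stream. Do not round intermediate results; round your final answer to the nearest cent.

€731950.99

PV of 5-year annuity: €68,600.00 × [1 − (1+0.113)^−5] / 0.113 = 251636.74032
Perpetuity value at year 5: €92,700.00 / 0.113 = 820353.98230
PV of perpetuity: 820353.98230 / (1+0.113)^5 = 480314.24721
Total PV = 251636.74032 + 480314.24721 = 731950.98752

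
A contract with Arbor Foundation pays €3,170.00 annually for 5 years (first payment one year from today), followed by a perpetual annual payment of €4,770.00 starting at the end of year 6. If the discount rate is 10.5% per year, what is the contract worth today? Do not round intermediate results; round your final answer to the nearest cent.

PV of 5-year annuity: €3,170.00 × [1 − (1+0.105)^−5] / 0.105 = 11864.86057
Perpetuity value at year 5: €4,770.00 / 0.105 = 45428.57143
PV of perpetuity: 45428.57143 / (1+0.105)^5 = 27575.13770
Total PV = 11864.86057 + 27575.13770 = 39439.99827

€39440.00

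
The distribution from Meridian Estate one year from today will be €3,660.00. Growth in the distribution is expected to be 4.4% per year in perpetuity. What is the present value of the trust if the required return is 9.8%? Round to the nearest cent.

€67777.78

Growing perpetuity: P = D₁ / (r − g) = €3,660.0000 / (0.098 − 0.044) = €67,777.78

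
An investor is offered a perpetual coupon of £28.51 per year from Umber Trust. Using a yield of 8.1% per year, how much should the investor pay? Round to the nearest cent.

£351.98

Level perpetuity: PV = C / r = £28.51 / 0.081 = £351.98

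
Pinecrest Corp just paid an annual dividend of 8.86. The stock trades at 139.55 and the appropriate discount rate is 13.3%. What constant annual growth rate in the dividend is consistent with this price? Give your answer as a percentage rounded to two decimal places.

P = D₀(1+g)/(r−g) ⇒ P(r−g) = D₀(1+g) ⇒ g(P+D₀) = P·r − D₀
g = (P·r − D₀)/(P + D₀) = (139.55×0.133 − 8.86) / (139.55 + 8.86) = 0.065360

6.54%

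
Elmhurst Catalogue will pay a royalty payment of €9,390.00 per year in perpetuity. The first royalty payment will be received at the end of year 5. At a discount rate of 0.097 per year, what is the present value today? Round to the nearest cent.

Value at end of year 4: C / r = €9,390.00 / 0.097 = €96,804.1237
Discount to today: PV = €96,804.1237 / (1 + 0.097)^4 = €96,804.1237 / 1.448193 = €66,844.76

€66844.76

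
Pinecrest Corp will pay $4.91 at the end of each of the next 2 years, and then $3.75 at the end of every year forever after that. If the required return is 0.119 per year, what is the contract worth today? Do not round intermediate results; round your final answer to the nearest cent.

$33.48

PV of 2-year annuity: $4.91 × [1 − (1+0.119)^−2] / 0.119 = 8.30907
Perpetuity value at year 2: $3.75 / 0.119 = 31.51261
PV of perpetuity: 31.51261 / (1+0.119)^2 = 25.16658
Total PV = 8.30907 + 25.16658 = 33.47564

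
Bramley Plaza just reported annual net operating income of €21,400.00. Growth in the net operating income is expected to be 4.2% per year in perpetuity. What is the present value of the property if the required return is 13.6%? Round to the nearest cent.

€237221.28

D₁ = D₀ × (1 + g) = €21,400.00 × 1.042 = €22,298.8000
Growing perpetuity: P = D₁ / (r − g) = €22,298.8000 / (0.136 − 0.042) = €237,221.28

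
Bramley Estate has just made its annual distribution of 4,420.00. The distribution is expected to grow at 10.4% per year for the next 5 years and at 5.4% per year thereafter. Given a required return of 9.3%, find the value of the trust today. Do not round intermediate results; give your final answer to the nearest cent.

148362.73

D_1 = 4879.68000
D_2 = 5387.16672
D_3 = 5947.43206
D_4 = 6565.96499
D_5 = 7248.82535
Terminal value at year 5: TV = D_5×(1+g_2)/(r−g_2) = 7640.26192/0.039 = 195904.15183
P_0 = D_1/(1+r)^1 + D_2/(1+r)^2 + D_3/(1+r)^3 + D_4/(1+r)^4 + D_5/(1+r)^5 + TV/(1+r)^5
    = 4464.48307 + 4509.41383 + 4554.79677 + 4600.63644 + 4646.93745 + 125586.46335 = 148362.73091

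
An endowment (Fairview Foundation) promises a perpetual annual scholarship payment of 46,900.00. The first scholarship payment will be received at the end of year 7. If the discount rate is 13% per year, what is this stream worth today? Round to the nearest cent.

Value at end of year 6: C / r = 46,900.00 / 0.13 = 360,769.2308
Discount to today: PV = 360,769.2308 / (1 + 0.13)^6 = 360,769.2308 / 2.081952 = 173,284.15

173284.15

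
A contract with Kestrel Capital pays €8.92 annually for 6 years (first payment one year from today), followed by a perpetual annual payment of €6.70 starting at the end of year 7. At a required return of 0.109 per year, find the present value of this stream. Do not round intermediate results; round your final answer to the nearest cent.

PV of 6-year annuity: €8.92 × [1 − (1+0.109)^−6] / 0.109 = 37.84536
Perpetuity value at year 6: €6.70 / 0.109 = 61.46789
PV of perpetuity: 61.46789 / (1+0.109)^6 = 33.04144
Total PV = 37.84536 + 33.04144 = 70.88680

€70.89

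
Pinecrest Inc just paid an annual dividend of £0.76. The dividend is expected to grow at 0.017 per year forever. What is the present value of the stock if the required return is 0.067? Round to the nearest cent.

£15.46

D₁ = D₀ × (1 + g) = £0.76 × 1.017 = £0.7729
Growing perpetuity: P = D₁ / (r − g) = £0.7729 / (0.067 − 0.017) = £15.46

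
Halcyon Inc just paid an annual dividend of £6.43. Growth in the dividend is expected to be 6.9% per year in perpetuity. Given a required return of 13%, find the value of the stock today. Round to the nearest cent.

D₁ = D₀ × (1 + g) = £6.43 × 1.069 = £6.8737
Growing perpetuity: P = D₁ / (r − g) = £6.8737 / (0.13 − 0.069) = £112.68

£112.68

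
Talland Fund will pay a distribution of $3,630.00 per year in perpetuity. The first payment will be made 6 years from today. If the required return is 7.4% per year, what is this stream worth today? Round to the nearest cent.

$34328.39

Value at end of year 5: C / r = $3,630.00 / 0.074 = $49,054.0541
Discount to today: PV = $49,054.0541 / (1 + 0.074)^5 = $49,054.0541 / 1.428964 = $34,328.39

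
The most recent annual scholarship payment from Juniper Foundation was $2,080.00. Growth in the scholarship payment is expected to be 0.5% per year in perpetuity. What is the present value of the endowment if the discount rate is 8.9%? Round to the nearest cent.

$24885.71

D₁ = D₀ × (1 + g) = $2,080.00 × 1.005 = $2,090.4000
Growing perpetuity: P = D₁ / (r − g) = $2,090.4000 / (0.089 − 0.005) = $24,885.71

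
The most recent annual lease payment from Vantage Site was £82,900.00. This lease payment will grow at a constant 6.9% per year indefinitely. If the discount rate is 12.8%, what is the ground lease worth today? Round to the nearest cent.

£1502035.59

D₁ = D₀ × (1 + g) = £82,900.00 × 1.069 = £88,620.1000
Growing perpetuity: P = D₁ / (r − g) = £88,620.1000 / (0.128 − 0.069) = £1,502,035.59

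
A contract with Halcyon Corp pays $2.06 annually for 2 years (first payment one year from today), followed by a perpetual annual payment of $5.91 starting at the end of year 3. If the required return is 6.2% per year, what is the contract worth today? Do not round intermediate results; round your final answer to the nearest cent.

PV of 2-year annuity: $2.06 × [1 − (1+0.062)^−2] / 0.062 = 3.76623
Perpetuity value at year 2: $5.91 / 0.062 = 95.32258
PV of perpetuity: 95.32258 / (1+0.062)^2 = 84.51752
Total PV = 3.76623 + 84.51752 = 88.28375

$88.28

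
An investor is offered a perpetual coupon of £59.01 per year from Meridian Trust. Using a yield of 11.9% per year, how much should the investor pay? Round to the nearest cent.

£495.88

Level perpetuity: PV = C / r = £59.01 / 0.119 = £495.88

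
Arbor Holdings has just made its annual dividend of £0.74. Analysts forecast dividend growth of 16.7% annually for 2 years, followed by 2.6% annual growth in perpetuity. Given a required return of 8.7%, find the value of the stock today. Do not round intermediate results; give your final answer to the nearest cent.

£15.99

D_1 = 0.86358
D_2 = 1.00780
Terminal value at year 2: TV = D_2×(1+g_2)/(r−g_2) = 1.03400/0.061 = 16.95083
P_0 = D_1/(1+r)^1 + D_2/(1+r)^2 + TV/(1+r)^2
    = 0.79446 + 0.85293 + 14.34603 = 15.99343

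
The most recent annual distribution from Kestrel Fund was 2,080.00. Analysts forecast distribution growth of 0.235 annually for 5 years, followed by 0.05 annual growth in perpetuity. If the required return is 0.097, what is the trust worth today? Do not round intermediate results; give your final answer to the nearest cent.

D_1 = 2568.80000
D_2 = 3172.46800
D_3 = 3917.99798
D_4 = 4838.72751
D_5 = 5975.82847
Terminal value at year 5: TV = D_5×(1+g_2)/(r−g_2) = 6274.61989/0.047 = 133502.55090
P_0 = D_1/(1+r)^1 + D_2/(1+r)^2 + D_3/(1+r)^3 + D_4/(1+r)^4 + D_5/(1+r)^5 + TV/(1+r)^5
    = 2341.65907 + 2636.23423 + 2967.86625 + 3341.21679 + 3761.53394 + 84034.26893 = 99082.77921

99082.78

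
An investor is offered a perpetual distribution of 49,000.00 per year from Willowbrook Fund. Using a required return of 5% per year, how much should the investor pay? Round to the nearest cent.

980000.00

Level perpetuity: PV = C / r = 49,000.00 / 0.05 = 980,000.00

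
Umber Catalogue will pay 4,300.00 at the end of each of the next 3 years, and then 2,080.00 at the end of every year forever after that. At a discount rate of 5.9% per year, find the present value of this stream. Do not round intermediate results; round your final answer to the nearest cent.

41199.32

PV of 3-year annuity: 4,300.00 × [1 − (1+0.059)^−3] / 0.059 = 11515.25026
Perpetuity value at year 3: 2,080.00 / 0.059 = 35254.23729
PV of perpetuity: 35254.23729 / (1+0.059)^3 = 29684.06972
Total PV = 11515.25026 + 29684.06972 = 41199.31998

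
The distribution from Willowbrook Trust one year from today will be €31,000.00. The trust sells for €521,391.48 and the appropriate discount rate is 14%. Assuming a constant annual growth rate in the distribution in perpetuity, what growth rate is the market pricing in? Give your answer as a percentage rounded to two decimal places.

P = D₁/(r−g) ⇒ g = r − D₁/P = 0.14 − €31,000.00/€521,391.48 = 0.080544

8.05%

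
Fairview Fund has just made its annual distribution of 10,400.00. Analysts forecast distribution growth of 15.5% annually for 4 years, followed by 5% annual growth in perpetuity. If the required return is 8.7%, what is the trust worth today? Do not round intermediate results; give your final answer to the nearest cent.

424736.16

D_1 = 12012.00000
D_2 = 13873.86000
D_3 = 16024.30830
D_4 = 18508.07609
Terminal value at year 4: TV = D_4×(1+g_2)/(r−g_2) = 19433.47989/0.037 = 525229.18624
P_0 = D_1/(1+r)^1 + D_2/(1+r)^2 + D_3/(1+r)^3 + D_4/(1+r)^4 + TV/(1+r)^4
    = 11050.59798 + 11741.89573 + 12476.43935 + 13256.93417 + 376210.29415 = 424736.16138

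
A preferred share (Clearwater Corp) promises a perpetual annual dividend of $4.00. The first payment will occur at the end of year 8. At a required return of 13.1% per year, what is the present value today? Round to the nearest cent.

Value at end of year 7: C / r = $4.00 / 0.131 = $30.5344
Discount to today: PV = $30.5344 / (1 + 0.131)^7 = $30.5344 / 2.367218 = $12.90

$12.90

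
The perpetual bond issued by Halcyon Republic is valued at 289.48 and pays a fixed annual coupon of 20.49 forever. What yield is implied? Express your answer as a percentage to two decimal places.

7.08%

P = C/r ⇒ r = C/P = 20.49/289.48 = 0.070782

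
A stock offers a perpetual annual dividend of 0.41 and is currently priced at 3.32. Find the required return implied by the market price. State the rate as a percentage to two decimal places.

P = C/r ⇒ r = C/P = 0.41/3.32 = 0.123494

12.35%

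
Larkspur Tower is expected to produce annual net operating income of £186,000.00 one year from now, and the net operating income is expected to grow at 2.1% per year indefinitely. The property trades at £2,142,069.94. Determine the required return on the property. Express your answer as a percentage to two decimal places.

P = D₁/(r − g) ⇒ r = D₁/P + g = £186,000.0000/£2,142,069.94 + 0.021 = 0.086832 + 0.021 = 0.107832

10.78%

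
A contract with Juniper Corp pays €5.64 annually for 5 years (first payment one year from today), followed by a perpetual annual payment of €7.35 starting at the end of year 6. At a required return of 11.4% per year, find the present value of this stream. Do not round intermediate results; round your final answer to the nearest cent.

€58.22

PV of 5-year annuity: €5.64 × [1 − (1+0.114)^−5] / 0.114 = 20.63680
Perpetuity value at year 5: €7.35 / 0.114 = 64.47368
PV of perpetuity: 64.47368 / (1+0.114)^5 = 37.57998
Total PV = 20.63680 + 37.57998 = 58.21678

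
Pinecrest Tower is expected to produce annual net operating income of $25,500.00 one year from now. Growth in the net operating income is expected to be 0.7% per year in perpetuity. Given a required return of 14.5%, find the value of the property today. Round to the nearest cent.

$184782.61

Growing perpetuity: P = D₁ / (r − g) = $25,500.0000 / (0.145 − 0.007) = $184,782.61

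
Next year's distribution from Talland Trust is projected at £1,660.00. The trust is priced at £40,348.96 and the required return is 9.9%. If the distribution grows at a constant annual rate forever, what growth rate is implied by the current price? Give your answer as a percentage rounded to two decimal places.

P = D₁/(r−g) ⇒ g = r − D₁/P = 0.099 − £1,660.00/£40,348.96 = 0.057859

5.79%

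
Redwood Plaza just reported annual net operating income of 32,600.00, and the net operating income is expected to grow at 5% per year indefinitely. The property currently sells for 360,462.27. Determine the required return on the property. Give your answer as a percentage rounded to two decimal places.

D₁ = 32,600.00 × 1.05 = 34,230.0000
P = D₁/(r − g) ⇒ r = D₁/P + g = 34,230.0000/360,462.27 + 0.05 = 0.094961 + 0.05 = 0.144961

14.50%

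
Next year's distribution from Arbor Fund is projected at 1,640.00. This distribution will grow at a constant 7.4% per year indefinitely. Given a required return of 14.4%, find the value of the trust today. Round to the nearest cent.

Growing perpetuity: P = D₁ / (r − g) = 1,640.0000 / (0.144 − 0.074) = 23,428.57

23428.57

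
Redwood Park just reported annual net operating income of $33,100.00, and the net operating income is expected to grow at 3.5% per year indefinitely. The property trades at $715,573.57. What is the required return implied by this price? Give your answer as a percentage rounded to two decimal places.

D₁ = $33,100.00 × 1.035 = $34,258.5000
P = D₁/(r − g) ⇒ r = D₁/P + g = $34,258.5000/$715,573.57 + 0.035 = 0.047876 + 0.035 = 0.082876

8.29%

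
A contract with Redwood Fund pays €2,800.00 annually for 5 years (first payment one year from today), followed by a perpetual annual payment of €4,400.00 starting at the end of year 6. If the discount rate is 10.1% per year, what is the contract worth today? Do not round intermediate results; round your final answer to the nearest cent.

PV of 5-year annuity: €2,800.00 × [1 − (1+0.101)^−5] / 0.101 = 10587.14281
Perpetuity value at year 5: €4,400.00 / 0.101 = 43564.35644
PV of perpetuity: 43564.35644 / (1+0.101)^5 = 26927.41774
Total PV = 10587.14281 + 26927.41774 = 37514.56055

€37514.56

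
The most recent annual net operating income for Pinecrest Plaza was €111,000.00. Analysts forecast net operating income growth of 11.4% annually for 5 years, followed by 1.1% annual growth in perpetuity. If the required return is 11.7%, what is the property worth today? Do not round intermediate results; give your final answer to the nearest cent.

D_1 = 123654.00000
D_2 = 137750.55600
D_3 = 153454.11938
D_4 = 170947.88899
D_5 = 190435.94834
Terminal value at year 5: TV = D_5×(1+g_2)/(r−g_2) = 192530.74377/0.106 = 1816327.77142
P_0 = D_1/(1+r)^1 + D_2/(1+r)^2 + D_3/(1+r)^3 + D_4/(1+r)^4 + D_5/(1+r)^5 + TV/(1+r)^5
    = 110701.88004 + 110404.56075 + 110108.04000 + 109812.31563 + 109517.38551 + 1044547.89384 = 1595092.07576

€1595092.08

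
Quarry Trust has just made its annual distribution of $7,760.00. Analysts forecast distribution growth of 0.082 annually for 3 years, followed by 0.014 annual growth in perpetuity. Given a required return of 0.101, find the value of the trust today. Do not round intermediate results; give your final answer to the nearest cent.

$108327.80

D_1 = 8396.32000
D_2 = 9084.81824
D_3 = 9829.77334
Terminal value at year 3: TV = D_3×(1+g_2)/(r−g_2) = 9967.39016/0.087 = 114567.70302
P_0 = D_1/(1+r)^1 + D_2/(1+r)^2 + D_3/(1+r)^3 + TV/(1+r)^3
    = 7626.08538 + 7494.48172 + 7365.14916 + 85842.08331 = 108327.79957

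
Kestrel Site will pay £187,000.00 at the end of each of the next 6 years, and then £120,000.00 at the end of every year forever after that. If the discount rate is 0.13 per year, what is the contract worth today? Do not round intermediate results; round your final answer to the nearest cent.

PV of 6-year annuity: £187,000.00 × [1 − (1+0.13)^−6] / 0.13 = 747541.81054
Perpetuity value at year 6: £120,000.00 / 0.13 = 923076.92308
PV of perpetuity: 923076.92308 / (1+0.13)^6 = 443370.94840
Total PV = 747541.81054 + 443370.94840 = 1190912.75894

£1190912.76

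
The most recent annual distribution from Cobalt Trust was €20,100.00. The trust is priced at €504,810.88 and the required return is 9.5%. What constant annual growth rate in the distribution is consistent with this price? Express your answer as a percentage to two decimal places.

P = D₀(1+g)/(r−g) ⇒ P(r−g) = D₀(1+g) ⇒ g(P+D₀) = P·r − D₀
g = (P·r − D₀)/(P + D₀) = (€504,810.88×0.095 − €20,100.00) / (€504,810.88 + €20,100.00) = 0.053070

5.31%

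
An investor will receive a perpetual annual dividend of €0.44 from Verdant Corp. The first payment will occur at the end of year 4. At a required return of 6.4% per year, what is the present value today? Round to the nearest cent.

€5.71

Value at end of year 3: C / r = €0.44 / 0.064 = €6.8750
Discount to today: PV = €6.8750 / (1 + 0.064)^3 = €6.8750 / 1.204550 = €5.71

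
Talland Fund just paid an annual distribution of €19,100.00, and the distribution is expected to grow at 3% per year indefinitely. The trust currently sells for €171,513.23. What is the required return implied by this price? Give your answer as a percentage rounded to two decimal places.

D₁ = €19,100.00 × 1.03 = €19,673.0000
P = D₁/(r − g) ⇒ r = D₁/P + g = €19,673.0000/€171,513.23 + 0.03 = 0.114703 + 0.03 = 0.144703

14.47%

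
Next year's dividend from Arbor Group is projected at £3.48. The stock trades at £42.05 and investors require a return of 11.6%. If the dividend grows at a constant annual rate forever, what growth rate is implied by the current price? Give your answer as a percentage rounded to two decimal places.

3.32%

P = D₁/(r−g) ⇒ g = r − D₁/P = 0.116 − £3.48/£42.05 = 0.033241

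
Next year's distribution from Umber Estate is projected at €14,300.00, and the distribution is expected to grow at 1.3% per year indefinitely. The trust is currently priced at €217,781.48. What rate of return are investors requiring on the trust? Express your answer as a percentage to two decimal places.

P = D₁/(r − g) ⇒ r = D₁/P + g = €14,300.0000/€217,781.48 + 0.013 = 0.065662 + 0.013 = 0.078662

7.87%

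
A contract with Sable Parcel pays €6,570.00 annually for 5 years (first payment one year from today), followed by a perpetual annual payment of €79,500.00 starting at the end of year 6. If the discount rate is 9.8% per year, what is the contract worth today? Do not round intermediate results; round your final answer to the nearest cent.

PV of 5-year annuity: €6,570.00 × [1 − (1+0.098)^−5] / 0.098 = 25033.24308
Perpetuity value at year 5: €79,500.00 / 0.098 = 811224.48980
PV of perpetuity: 811224.48980 / (1+0.098)^5 = 508310.81780
Total PV = 25033.24308 + 508310.81780 = 533344.06088

€533344.06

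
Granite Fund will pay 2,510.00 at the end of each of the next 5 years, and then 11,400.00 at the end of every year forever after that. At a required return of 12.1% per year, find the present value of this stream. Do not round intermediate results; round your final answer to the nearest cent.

PV of 5-year annuity: 2,510.00 × [1 − (1+0.121)^−5] / 0.121 = 9025.61832
Perpetuity value at year 5: 11,400.00 / 0.121 = 94214.87603
PV of perpetuity: 94214.87603 / (1+0.121)^5 = 53222.02787
Total PV = 9025.61832 + 53222.02787 = 62247.64619

62247.65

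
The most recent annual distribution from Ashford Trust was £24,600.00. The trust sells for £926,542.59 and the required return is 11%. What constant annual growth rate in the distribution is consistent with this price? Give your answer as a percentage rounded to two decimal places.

P = D₀(1+g)/(r−g) ⇒ P(r−g) = D₀(1+g) ⇒ g(P+D₀) = P·r − D₀
g = (P·r − D₀)/(P + D₀) = (£926,542.59×0.11 − £24,600.00) / (£926,542.59 + £24,600.00) = 0.081291

8.13%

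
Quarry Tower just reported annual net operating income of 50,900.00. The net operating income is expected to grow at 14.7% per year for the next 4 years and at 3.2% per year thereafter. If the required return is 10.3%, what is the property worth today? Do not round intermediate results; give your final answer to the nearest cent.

D_1 = 58382.30000
D_2 = 66964.49810
D_3 = 76808.27932
D_4 = 88099.09638
Terminal value at year 4: TV = D_4×(1+g_2)/(r−g_2) = 90918.26747/0.071 = 1280538.97838
P_0 = D_1/(1+r)^1 + D_2/(1+r)^2 + D_3/(1+r)^3 + D_4/(1+r)^4 + TV/(1+r)^4
    = 52930.46238 + 55041.92234 + 57237.61100 + 59520.88831 + 865148.68649 = 1089879.57052

1089879.57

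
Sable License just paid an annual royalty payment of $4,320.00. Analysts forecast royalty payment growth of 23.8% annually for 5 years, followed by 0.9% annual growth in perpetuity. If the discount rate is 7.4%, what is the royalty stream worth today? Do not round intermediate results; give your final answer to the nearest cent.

$170226.71

D_1 = 5348.16000
D_2 = 6621.02208
D_3 = 8196.82534
D_4 = 10147.66976
D_5 = 12562.81517
Terminal value at year 5: TV = D_5×(1+g_2)/(r−g_2) = 12675.88051/0.065 = 195013.54624
P_0 = D_1/(1+r)^1 + D_2/(1+r)^2 + D_3/(1+r)^3 + D_4/(1+r)^4 + D_5/(1+r)^5 + TV/(1+r)^5
    = 4979.66480 + 5740.06055 + 6616.56886 + 7626.92016 + 8791.55229 + 136471.94244 = 170226.70910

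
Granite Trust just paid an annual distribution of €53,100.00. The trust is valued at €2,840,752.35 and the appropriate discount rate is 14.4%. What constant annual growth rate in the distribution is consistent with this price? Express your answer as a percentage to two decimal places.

12.30%

P = D₀(1+g)/(r−g) ⇒ P(r−g) = D₀(1+g) ⇒ g(P+D₀) = P·r − D₀
g = (P·r − D₀)/(P + D₀) = (€2,840,752.35×0.144 − €53,100.00) / (€2,840,752.35 + €53,100.00) = 0.123008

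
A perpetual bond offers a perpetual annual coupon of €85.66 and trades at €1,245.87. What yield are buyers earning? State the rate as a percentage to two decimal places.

6.88%

P = C/r ⇒ r = C/P = €85.66/€1,245.87 = 0.068755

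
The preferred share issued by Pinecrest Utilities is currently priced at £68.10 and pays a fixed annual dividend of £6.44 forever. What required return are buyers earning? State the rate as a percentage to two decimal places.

9.46%

P = C/r ⇒ r = C/P = £6.44/£68.10 = 0.094567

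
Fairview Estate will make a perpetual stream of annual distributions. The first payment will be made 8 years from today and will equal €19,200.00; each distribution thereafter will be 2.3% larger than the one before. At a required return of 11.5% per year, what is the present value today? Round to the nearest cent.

Value at end of year 7: C₁ / (r − g) = €19,200.00 / (0.115 − 0.023) = €208,695.6522
Discount to today: PV = €208,695.6522 / (1 + 0.115)^7 = €208,695.6522 / 2.142516 = €97,406.81

€97406.81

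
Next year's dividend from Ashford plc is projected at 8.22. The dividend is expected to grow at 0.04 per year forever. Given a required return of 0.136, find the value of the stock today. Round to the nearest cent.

Growing perpetuity: P = D₁ / (r − g) = 8.2200 / (0.136 − 0.04) = 85.63

85.63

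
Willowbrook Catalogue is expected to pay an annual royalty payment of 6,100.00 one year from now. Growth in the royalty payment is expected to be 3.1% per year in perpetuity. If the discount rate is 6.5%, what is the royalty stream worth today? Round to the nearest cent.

Growing perpetuity: P = D₁ / (r − g) = 6,100.0000 / (0.065 − 0.031) = 179,411.76

179411.76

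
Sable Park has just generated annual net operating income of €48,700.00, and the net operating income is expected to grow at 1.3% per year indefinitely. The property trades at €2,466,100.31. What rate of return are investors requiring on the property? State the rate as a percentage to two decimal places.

3.30%

D₁ = €48,700.00 × 1.013 = €49,333.1000
P = D₁/(r − g) ⇒ r = D₁/P + g = €49,333.1000/€2,466,100.31 + 0.013 = 0.020004 + 0.013 = 0.033004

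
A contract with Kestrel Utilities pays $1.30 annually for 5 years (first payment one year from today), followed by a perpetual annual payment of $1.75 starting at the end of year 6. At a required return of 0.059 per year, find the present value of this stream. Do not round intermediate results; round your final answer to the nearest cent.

PV of 5-year annuity: $1.30 × [1 − (1+0.059)^−5] / 0.059 = 5.49100
Perpetuity value at year 5: $1.75 / 0.059 = 29.66102
PV of perpetuity: 29.66102 / (1+0.059)^5 = 22.26928
Total PV = 5.49100 + 22.26928 = 27.76029

$27.76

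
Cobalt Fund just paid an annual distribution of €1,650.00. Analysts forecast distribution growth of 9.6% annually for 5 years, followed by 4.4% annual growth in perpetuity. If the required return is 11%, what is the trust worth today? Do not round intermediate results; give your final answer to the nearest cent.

D_1 = 1808.40000
D_2 = 1982.00640
D_3 = 2172.27901
D_4 = 2380.81780
D_5 = 2609.37631
Terminal value at year 5: TV = D_5×(1+g_2)/(r−g_2) = 2724.18887/0.066 = 41275.58888
P_0 = D_1/(1+r)^1 + D_2/(1+r)^2 + D_3/(1+r)^3 + D_4/(1+r)^4 + D_5/(1+r)^5 + TV/(1+r)^5
    = 1629.18919 + 1608.64086 + 1588.35169 + 1568.31843 + 1548.53784 + 24495.05304 = 32438.09104

€32438.09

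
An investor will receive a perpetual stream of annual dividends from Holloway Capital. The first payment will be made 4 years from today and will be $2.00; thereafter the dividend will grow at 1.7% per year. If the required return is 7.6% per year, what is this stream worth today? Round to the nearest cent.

Value at end of year 3: C₁ / (r − g) = $2.00 / (0.076 − 0.017) = $33.8983
Discount to today: PV = $33.8983 / (1 + 0.076)^3 = $33.8983 / 1.245767 = $27.21

$27.21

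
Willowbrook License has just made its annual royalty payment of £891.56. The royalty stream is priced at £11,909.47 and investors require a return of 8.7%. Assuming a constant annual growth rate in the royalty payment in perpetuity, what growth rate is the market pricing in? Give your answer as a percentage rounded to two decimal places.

1.13%

P = D₀(1+g)/(r−g) ⇒ P(r−g) = D₀(1+g) ⇒ g(P+D₀) = P·r − D₀
g = (P·r − D₀)/(P + D₀) = (£11,909.47×0.087 − £891.56) / (£11,909.47 + £891.56) = 0.011293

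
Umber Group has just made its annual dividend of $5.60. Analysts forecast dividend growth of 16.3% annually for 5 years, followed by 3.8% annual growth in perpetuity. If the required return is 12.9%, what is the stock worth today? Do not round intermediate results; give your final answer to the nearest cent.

$104.73

D_1 = 6.51280
D_2 = 7.57439
D_3 = 8.80901
D_4 = 10.24488
D_5 = 11.91480
Terminal value at year 5: TV = D_5×(1+g_2)/(r−g_2) = 12.36756/0.091 = 135.90723
P_0 = D_1/(1+r)^1 + D_2/(1+r)^2 + D_3/(1+r)^3 + D_4/(1+r)^4 + D_5/(1+r)^5 + TV/(1+r)^5
    = 5.76864 + 5.94237 + 6.12132 + 6.30567 + 6.49556 + 74.09226 = 104.72583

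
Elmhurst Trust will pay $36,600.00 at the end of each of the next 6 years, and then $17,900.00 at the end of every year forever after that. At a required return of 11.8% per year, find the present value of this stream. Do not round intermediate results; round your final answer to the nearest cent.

$229015.71

PV of 6-year annuity: $36,600.00 × [1 − (1+0.118)^−6] / 0.118 = 151333.74199
Perpetuity value at year 6: $17,900.00 / 0.118 = 151694.91525
PV of perpetuity: 151694.91525 / (1+0.118)^6 = 77681.96494
Total PV = 151333.74199 + 77681.96494 = 229015.70692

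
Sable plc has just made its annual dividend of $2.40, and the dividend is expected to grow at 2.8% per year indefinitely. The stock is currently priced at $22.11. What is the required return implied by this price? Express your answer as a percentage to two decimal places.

13.96%

D₁ = $2.40 × 1.028 = $2.4672
P = D₁/(r − g) ⇒ r = D₁/P + g = $2.4672/$22.11 + 0.028 = 0.111588 + 0.028 = 0.139588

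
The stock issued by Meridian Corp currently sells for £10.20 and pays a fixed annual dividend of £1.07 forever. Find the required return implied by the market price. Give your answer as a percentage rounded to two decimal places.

10.49%

P = C/r ⇒ r = C/P = £1.07/£10.20 = 0.104902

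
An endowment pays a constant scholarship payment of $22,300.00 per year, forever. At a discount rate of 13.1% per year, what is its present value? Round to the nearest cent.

Level perpetuity: PV = C / r = $22,300.00 / 0.131 = $170,229.01

$170229.01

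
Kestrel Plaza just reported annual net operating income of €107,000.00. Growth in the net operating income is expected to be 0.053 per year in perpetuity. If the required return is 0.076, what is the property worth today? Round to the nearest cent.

€4898739.13

D₁ = D₀ × (1 + g) = €107,000.00 × 1.053 = €112,671.0000
Growing perpetuity: P = D₁ / (r − g) = €112,671.0000 / (0.076 − 0.053) = €4,898,739.13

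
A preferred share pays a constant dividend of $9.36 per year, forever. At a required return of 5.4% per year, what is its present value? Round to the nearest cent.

Level perpetuity: PV = C / r = $9.36 / 0.054 = $173.33

$173.33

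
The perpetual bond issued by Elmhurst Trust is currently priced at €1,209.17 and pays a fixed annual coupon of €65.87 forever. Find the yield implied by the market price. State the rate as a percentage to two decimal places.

5.45%

P = C/r ⇒ r = C/P = €65.87/€1,209.17 = 0.054475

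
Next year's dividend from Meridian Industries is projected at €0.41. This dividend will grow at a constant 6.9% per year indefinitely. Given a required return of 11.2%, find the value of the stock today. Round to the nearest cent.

Growing perpetuity: P = D₁ / (r − g) = €0.4100 / (0.112 − 0.069) = €9.53

€9.53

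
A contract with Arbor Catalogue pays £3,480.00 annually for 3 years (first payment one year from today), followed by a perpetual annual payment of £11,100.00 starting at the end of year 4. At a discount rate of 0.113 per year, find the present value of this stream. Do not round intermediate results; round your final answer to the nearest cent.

PV of 3-year annuity: £3,480.00 × [1 − (1+0.113)^−3] / 0.113 = 8459.95067
Perpetuity value at year 3: £11,100.00 / 0.113 = 98230.08850
PV of perpetuity: 98230.08850 / (1+0.113)^3 = 71245.76307
Total PV = 8459.95067 + 71245.76307 = 79705.71374

£79705.71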